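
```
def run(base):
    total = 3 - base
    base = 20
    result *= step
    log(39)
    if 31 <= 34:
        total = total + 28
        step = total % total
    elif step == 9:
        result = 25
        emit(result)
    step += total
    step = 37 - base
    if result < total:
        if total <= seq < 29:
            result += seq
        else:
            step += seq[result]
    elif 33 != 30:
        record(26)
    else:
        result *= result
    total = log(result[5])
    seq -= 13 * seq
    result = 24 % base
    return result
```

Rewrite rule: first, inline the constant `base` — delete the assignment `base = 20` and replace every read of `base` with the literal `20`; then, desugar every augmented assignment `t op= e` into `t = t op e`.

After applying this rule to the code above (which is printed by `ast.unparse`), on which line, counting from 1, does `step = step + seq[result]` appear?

17

Transformed code:
def run(base):
    total = 3 - 20
    result = result * step
    log(39)
    if 31 <= 34:
        total = total + 28
        step = total % total
    elif step == 9:
        result = 25
        emit(result)
    step = step + total
    step = 37 - 20
    if result < total:
        if total <= seq < 29:
            result = result + seq
        else:
            step = step + seq[result]
    elif 33 != 30:
        record(26)
    else:
        result = result * result
    total = log(result[5])
    seq = seq - 13 * seq
    result = 24 % 20
    return result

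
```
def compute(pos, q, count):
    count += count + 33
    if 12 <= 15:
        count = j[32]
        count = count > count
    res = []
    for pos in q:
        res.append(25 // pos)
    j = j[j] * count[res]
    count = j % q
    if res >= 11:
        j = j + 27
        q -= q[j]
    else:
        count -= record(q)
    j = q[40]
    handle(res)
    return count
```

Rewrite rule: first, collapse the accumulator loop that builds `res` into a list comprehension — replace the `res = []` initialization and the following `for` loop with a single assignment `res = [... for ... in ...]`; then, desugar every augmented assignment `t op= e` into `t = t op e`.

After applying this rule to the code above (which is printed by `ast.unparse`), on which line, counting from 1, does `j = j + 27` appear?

Transformed code:
def compute(pos, q, count):
    count = count + (count + 33)
    if 12 <= 15:
        count = j[32]
        count = count > count
    res = [25 // pos for pos in q]
    j = j[j] * count[res]
    count = j % q
    if res >= 11:
        j = j + 27
        q = q - q[j]
    else:
        count = count - record(q)
    j = q[40]
    handle(res)
    return count

10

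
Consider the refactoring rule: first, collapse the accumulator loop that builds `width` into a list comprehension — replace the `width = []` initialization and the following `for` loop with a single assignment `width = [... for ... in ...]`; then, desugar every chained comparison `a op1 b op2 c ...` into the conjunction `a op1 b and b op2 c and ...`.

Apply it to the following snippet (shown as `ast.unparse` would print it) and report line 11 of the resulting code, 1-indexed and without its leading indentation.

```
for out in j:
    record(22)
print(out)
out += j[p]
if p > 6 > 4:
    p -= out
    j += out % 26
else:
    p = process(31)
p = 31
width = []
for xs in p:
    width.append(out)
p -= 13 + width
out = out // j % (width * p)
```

width = [out for xs in p]

Transformed code:
for out in j:
    record(22)
print(out)
out += j[p]
if p > 6 and 6 > 4:
    p -= out
    j += out % 26
else:
    p = process(31)
p = 31
width = [out for xs in p]
p -= 13 + width
out = out // j % (width * p)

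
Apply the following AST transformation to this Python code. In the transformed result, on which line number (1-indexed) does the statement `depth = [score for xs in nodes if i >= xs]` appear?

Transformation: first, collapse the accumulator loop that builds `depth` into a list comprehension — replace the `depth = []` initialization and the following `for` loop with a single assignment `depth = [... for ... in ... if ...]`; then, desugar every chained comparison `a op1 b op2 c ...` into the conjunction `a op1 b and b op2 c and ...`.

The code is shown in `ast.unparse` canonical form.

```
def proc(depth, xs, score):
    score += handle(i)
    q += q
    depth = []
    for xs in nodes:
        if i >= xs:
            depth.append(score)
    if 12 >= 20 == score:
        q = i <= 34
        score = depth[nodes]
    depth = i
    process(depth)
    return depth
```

4

Transformed code:
def proc(depth, xs, score):
    score += handle(i)
    q += q
    depth = [score for xs in nodes if i >= xs]
    if 12 >= 20 and 20 == score:
        q = i <= 34
        score = depth[nodes]
    depth = i
    process(depth)
    return depth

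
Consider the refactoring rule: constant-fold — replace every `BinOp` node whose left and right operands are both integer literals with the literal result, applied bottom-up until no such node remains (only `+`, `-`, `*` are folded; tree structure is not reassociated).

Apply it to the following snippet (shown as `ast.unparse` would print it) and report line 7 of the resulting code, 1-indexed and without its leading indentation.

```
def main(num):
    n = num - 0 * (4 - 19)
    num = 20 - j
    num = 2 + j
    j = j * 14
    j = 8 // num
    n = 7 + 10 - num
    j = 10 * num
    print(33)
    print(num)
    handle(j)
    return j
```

Transformed code:
def main(num):
    n = num - 0
    num = 20 - j
    num = 2 + j
    j = j * 14
    j = 8 // num
    n = 17 - num
    j = 10 * num
    print(33)
    print(num)
    handle(j)
    return j

n = 17 - num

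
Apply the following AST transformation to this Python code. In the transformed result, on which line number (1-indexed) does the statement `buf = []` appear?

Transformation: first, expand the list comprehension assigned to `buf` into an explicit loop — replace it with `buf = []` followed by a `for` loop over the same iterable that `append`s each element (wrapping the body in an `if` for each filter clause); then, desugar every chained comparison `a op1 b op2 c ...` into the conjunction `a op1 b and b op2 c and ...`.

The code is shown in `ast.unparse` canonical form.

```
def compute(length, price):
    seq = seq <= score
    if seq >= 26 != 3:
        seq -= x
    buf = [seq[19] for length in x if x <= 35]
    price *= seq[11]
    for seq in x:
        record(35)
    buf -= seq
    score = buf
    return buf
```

Transformed code:
def compute(length, price):
    seq = seq <= score
    if seq >= 26 and 26 != 3:
        seq -= x
    buf = []
    for length in x:
        if x <= 35:
            buf.append(seq[19])
    price *= seq[11]
    for seq in x:
        record(35)
    buf -= seq
    score = buf
    return buf

5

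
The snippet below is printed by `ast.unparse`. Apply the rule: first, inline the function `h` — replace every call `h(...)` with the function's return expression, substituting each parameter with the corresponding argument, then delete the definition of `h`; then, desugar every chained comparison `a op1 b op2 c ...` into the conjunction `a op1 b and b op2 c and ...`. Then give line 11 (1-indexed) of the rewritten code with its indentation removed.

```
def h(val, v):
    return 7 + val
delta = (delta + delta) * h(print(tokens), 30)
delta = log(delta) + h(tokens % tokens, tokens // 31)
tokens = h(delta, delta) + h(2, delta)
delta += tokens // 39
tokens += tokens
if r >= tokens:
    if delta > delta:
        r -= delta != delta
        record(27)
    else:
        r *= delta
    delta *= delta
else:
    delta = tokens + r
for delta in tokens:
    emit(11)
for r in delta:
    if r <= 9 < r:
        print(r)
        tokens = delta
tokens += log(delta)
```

Transformed code:
delta = (delta + delta) * (7 + print(tokens))
delta = log(delta) + (7 + tokens % tokens)
tokens = 7 + delta + (7 + 2)
delta += tokens // 39
tokens += tokens
if r >= tokens:
    if delta > delta:
        r -= delta != delta
        record(27)
    else:
        r *= delta
    delta *= delta
else:
    delta = tokens + r
for delta in tokens:
    emit(11)
for r in delta:
    if r <= 9 and 9 < r:
        print(r)
        tokens = delta
tokens += log(delta)

r *= delta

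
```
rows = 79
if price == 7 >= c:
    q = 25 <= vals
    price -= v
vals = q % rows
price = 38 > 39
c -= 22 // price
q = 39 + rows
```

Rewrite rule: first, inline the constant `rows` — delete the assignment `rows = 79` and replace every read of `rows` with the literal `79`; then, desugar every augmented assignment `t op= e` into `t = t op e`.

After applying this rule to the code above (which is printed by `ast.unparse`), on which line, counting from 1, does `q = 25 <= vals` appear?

Transformed code:
if price == 7 >= c:
    q = 25 <= vals
    price = price - v
vals = q % 79
price = 38 > 39
c = c - 22 // price
q = 39 + 79

2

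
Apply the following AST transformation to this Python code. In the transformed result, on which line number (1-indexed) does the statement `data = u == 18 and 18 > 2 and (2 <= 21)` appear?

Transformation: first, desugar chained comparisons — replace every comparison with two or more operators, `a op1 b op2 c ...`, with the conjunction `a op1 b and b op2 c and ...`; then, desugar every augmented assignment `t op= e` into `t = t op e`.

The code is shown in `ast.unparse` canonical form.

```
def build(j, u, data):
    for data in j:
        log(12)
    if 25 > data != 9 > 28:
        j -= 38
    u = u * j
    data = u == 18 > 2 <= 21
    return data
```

7

Transformed code:
def build(j, u, data):
    for data in j:
        log(12)
    if 25 > data and data != 9 and (9 > 28):
        j = j - 38
    u = u * j
    data = u == 18 and 18 > 2 and (2 <= 21)
    return data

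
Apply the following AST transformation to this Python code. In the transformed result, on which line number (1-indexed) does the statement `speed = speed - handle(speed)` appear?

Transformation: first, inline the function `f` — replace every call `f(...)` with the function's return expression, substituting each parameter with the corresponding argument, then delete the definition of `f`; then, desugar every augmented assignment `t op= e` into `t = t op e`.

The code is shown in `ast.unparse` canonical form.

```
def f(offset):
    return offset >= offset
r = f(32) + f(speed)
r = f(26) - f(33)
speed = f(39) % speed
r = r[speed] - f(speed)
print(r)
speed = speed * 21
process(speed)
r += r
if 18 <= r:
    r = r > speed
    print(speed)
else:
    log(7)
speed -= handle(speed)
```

14

Transformed code:
r = (32 >= 32) + (speed >= speed)
r = (26 >= 26) - (33 >= 33)
speed = (39 >= 39) % speed
r = r[speed] - (speed >= speed)
print(r)
speed = speed * 21
process(speed)
r = r + r
if 18 <= r:
    r = r > speed
    print(speed)
else:
    log(7)
speed = speed - handle(speed)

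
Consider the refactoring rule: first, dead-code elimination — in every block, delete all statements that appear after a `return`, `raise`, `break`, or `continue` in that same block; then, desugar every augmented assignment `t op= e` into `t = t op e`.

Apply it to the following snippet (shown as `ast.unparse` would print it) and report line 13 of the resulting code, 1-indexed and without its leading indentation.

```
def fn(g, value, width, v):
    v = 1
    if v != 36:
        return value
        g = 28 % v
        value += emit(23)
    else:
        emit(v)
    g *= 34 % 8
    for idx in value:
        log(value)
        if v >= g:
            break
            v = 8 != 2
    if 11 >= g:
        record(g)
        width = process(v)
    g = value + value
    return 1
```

Transformed code:
def fn(g, value, width, v):
    v = 1
    if v != 36:
        return value
    else:
        emit(v)
    g = g * (34 % 8)
    for idx in value:
        log(value)
        if v >= g:
            break
    if 11 >= g:
        record(g)
        width = process(v)
    g = value + value
    return 1

record(g)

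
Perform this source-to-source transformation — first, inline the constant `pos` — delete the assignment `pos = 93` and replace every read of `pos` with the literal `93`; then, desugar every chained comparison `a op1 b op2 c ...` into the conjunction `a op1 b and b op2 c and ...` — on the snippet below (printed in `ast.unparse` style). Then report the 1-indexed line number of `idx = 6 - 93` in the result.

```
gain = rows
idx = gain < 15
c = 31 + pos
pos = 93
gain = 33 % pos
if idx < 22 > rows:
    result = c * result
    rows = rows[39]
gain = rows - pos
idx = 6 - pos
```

9

Transformed code:
gain = rows
idx = gain < 15
c = 31 + 93
gain = 33 % 93
if idx < 22 and 22 > rows:
    result = c * result
    rows = rows[39]
gain = rows - 93
idx = 6 - 93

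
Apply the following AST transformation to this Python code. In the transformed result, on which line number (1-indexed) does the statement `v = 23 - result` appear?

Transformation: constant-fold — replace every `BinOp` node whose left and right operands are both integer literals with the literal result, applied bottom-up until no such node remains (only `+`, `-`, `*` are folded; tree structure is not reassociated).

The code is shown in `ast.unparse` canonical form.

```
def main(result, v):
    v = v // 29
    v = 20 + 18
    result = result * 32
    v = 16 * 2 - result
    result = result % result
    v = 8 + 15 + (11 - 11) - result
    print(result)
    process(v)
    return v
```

Transformed code:
def main(result, v):
    v = v // 29
    v = 38
    result = result * 32
    v = 32 - result
    result = result % result
    v = 23 - result
    print(result)
    process(v)
    return v

7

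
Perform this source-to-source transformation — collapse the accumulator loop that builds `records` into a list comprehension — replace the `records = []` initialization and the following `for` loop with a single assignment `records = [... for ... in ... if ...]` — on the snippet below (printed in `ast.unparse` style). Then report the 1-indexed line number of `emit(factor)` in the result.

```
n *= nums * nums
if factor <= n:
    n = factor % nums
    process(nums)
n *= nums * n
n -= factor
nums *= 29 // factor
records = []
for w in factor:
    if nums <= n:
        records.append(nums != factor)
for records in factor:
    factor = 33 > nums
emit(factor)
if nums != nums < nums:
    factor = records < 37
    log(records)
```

Transformed code:
n *= nums * nums
if factor <= n:
    n = factor % nums
    process(nums)
n *= nums * n
n -= factor
nums *= 29 // factor
records = [nums != factor for w in factor if nums <= n]
for records in factor:
    factor = 33 > nums
emit(factor)
if nums != nums < nums:
    factor = records < 37
    log(records)

11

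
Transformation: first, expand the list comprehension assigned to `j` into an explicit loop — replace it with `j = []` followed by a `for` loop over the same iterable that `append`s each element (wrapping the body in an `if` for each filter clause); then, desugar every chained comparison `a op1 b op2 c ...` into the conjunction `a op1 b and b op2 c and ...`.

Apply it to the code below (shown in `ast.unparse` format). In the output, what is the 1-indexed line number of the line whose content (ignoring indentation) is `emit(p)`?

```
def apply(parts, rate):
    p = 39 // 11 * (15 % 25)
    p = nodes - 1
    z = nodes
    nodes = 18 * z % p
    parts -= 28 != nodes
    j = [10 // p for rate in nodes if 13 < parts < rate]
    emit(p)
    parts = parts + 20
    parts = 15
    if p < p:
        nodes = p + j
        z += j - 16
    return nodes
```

Transformed code:
def apply(parts, rate):
    p = 39 // 11 * (15 % 25)
    p = nodes - 1
    z = nodes
    nodes = 18 * z % p
    parts -= 28 != nodes
    j = []
    for rate in nodes:
        if 13 < parts and parts < rate:
            j.append(10 // p)
    emit(p)
    parts = parts + 20
    parts = 15
    if p < p:
        nodes = p + j
        z += j - 16
    return nodes

11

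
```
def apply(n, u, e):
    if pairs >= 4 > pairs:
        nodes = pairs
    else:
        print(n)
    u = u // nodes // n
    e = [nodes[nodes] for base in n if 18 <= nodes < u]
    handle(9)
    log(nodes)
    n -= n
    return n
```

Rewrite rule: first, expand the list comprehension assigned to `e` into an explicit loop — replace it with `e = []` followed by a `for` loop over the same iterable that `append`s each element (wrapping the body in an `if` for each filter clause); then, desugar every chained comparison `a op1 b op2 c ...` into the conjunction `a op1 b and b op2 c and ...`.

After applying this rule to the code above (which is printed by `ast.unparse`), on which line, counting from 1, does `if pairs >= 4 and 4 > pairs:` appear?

Transformed code:
def apply(n, u, e):
    if pairs >= 4 and 4 > pairs:
        nodes = pairs
    else:
        print(n)
    u = u // nodes // n
    e = []
    for base in n:
        if 18 <= nodes and nodes < u:
            e.append(nodes[nodes])
    handle(9)
    log(nodes)
    n -= n
    return n

2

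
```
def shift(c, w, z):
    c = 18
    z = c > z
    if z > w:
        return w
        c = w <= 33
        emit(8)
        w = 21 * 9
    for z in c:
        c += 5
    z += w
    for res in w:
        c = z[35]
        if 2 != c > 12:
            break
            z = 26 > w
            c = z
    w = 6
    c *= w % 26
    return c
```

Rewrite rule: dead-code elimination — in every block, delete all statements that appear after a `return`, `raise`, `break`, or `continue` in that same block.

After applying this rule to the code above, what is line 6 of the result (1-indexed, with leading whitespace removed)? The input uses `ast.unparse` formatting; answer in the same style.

Transformed code:
def shift(c, w, z):
    c = 18
    z = c > z
    if z > w:
        return w
    for z in c:
        c += 5
    z += w
    for res in w:
        c = z[35]
        if 2 != c > 12:
            break
    w = 6
    c *= w % 26
    return c

for z in c:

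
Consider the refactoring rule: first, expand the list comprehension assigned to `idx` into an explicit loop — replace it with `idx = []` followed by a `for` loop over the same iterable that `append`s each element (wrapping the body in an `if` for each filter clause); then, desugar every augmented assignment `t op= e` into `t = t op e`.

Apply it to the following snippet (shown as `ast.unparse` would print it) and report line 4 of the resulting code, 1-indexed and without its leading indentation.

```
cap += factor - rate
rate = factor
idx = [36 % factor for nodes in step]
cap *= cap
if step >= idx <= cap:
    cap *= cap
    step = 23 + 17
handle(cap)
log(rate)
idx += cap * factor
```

for nodes in step:

Transformed code:
cap = cap + (factor - rate)
rate = factor
idx = []
for nodes in step:
    idx.append(36 % factor)
cap = cap * cap
if step >= idx <= cap:
    cap = cap * cap
    step = 23 + 17
handle(cap)
log(rate)
idx = idx + cap * factor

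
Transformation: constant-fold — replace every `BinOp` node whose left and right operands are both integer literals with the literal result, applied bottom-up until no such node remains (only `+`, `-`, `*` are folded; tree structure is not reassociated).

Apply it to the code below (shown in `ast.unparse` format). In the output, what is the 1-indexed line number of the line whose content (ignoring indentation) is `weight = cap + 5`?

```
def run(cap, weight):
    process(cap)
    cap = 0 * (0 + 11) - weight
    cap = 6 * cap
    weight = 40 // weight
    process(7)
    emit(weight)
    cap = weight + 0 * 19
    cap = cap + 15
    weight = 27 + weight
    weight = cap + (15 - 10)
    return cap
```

11

Transformed code:
def run(cap, weight):
    process(cap)
    cap = 0 - weight
    cap = 6 * cap
    weight = 40 // weight
    process(7)
    emit(weight)
    cap = weight + 0
    cap = cap + 15
    weight = 27 + weight
    weight = cap + 5
    return cap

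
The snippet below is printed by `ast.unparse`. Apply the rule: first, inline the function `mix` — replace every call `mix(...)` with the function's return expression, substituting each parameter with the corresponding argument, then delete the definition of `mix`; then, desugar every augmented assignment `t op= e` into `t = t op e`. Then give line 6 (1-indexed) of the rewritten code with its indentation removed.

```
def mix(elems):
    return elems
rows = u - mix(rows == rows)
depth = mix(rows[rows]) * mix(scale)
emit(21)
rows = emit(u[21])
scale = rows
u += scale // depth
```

Transformed code:
rows = u - (rows == rows)
depth = rows[rows] * scale
emit(21)
rows = emit(u[21])
scale = rows
u = u + scale // depth

u = u + scale // depth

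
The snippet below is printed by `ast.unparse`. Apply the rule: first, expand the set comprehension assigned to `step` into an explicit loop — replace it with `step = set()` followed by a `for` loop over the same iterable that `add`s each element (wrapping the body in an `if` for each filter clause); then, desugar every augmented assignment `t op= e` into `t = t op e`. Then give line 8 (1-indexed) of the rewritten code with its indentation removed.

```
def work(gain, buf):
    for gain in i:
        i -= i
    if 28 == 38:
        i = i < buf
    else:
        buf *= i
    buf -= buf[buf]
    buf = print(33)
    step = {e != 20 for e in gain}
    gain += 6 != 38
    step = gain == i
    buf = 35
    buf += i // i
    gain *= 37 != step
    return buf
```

Transformed code:
def work(gain, buf):
    for gain in i:
        i = i - i
    if 28 == 38:
        i = i < buf
    else:
        buf = buf * i
    buf = buf - buf[buf]
    buf = print(33)
    step = set()
    for e in gain:
        step.add(e != 20)
    gain = gain + (6 != 38)
    step = gain == i
    buf = 35
    buf = buf + i // i
    gain = gain * (37 != step)
    return buf

buf = buf - buf[buf]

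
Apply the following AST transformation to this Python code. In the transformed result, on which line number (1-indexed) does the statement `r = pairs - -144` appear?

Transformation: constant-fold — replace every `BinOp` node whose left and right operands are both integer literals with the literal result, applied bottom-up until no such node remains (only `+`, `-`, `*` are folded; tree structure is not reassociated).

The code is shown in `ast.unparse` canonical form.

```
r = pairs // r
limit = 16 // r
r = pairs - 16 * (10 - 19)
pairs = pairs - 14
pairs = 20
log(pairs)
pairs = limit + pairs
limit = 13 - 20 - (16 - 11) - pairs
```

3

Transformed code:
r = pairs // r
limit = 16 // r
r = pairs - -144
pairs = pairs - 14
pairs = 20
log(pairs)
pairs = limit + pairs
limit = -12 - pairs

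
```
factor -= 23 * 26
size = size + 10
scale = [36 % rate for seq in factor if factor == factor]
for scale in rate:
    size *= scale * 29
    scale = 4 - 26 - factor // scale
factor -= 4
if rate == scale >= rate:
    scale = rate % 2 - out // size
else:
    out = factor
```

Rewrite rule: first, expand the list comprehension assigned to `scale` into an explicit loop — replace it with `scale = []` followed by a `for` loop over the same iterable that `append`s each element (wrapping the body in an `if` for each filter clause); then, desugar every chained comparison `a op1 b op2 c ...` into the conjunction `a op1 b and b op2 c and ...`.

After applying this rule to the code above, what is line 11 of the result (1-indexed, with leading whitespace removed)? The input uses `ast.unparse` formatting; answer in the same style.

if rate == scale and scale >= rate:

Transformed code:
factor -= 23 * 26
size = size + 10
scale = []
for seq in factor:
    if factor == factor:
        scale.append(36 % rate)
for scale in rate:
    size *= scale * 29
    scale = 4 - 26 - factor // scale
factor -= 4
if rate == scale and scale >= rate:
    scale = rate % 2 - out // size
else:
    out = factor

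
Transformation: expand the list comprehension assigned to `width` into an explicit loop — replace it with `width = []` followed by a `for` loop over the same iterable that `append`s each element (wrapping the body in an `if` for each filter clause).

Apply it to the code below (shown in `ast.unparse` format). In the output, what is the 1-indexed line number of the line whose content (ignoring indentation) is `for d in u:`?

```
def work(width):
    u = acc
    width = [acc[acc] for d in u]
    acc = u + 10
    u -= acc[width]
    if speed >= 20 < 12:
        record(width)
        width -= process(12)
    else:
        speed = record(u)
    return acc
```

Transformed code:
def work(width):
    u = acc
    width = []
    for d in u:
        width.append(acc[acc])
    acc = u + 10
    u -= acc[width]
    if speed >= 20 < 12:
        record(width)
        width -= process(12)
    else:
        speed = record(u)
    return acc

4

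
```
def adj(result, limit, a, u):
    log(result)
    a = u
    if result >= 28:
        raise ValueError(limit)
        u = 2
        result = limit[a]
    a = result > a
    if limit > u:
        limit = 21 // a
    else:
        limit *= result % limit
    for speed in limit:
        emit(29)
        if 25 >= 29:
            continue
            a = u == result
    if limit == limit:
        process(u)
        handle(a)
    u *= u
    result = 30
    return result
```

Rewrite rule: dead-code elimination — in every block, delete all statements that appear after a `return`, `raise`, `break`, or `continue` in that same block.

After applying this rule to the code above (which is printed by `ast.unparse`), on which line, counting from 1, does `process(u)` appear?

Transformed code:
def adj(result, limit, a, u):
    log(result)
    a = u
    if result >= 28:
        raise ValueError(limit)
    a = result > a
    if limit > u:
        limit = 21 // a
    else:
        limit *= result % limit
    for speed in limit:
        emit(29)
        if 25 >= 29:
            continue
    if limit == limit:
        process(u)
        handle(a)
    u *= u
    result = 30
    return result

16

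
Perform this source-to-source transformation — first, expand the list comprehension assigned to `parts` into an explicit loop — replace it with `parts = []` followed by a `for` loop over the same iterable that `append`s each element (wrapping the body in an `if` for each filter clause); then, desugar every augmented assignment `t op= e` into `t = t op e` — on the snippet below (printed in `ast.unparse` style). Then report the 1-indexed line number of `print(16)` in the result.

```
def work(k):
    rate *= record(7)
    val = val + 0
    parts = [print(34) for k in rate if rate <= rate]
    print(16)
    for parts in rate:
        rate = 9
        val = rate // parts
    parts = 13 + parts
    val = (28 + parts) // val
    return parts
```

Transformed code:
def work(k):
    rate = rate * record(7)
    val = val + 0
    parts = []
    for k in rate:
        if rate <= rate:
            parts.append(print(34))
    print(16)
    for parts in rate:
        rate = 9
        val = rate // parts
    parts = 13 + parts
    val = (28 + parts) // val
    return parts

8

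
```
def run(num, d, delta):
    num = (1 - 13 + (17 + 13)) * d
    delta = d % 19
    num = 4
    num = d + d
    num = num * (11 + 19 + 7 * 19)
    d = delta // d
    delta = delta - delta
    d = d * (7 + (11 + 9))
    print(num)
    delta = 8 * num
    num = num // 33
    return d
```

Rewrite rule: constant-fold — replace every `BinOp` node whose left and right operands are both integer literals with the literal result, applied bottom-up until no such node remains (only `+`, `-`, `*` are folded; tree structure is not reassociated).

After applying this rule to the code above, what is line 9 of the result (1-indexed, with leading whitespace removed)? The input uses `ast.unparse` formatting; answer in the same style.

d = d * 27

Transformed code:
def run(num, d, delta):
    num = 18 * d
    delta = d % 19
    num = 4
    num = d + d
    num = num * 163
    d = delta // d
    delta = delta - delta
    d = d * 27
    print(num)
    delta = 8 * num
    num = num // 33
    return d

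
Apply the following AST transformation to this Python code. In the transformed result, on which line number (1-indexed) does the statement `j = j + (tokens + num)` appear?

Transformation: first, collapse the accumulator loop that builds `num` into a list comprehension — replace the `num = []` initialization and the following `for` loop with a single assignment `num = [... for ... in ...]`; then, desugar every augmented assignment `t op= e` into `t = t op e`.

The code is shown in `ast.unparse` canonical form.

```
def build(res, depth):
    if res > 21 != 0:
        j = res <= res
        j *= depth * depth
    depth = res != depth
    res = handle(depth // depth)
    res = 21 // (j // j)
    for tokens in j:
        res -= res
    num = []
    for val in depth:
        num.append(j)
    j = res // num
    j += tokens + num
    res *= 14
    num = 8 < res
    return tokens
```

12

Transformed code:
def build(res, depth):
    if res > 21 != 0:
        j = res <= res
        j = j * (depth * depth)
    depth = res != depth
    res = handle(depth // depth)
    res = 21 // (j // j)
    for tokens in j:
        res = res - res
    num = [j for val in depth]
    j = res // num
    j = j + (tokens + num)
    res = res * 14
    num = 8 < res
    return tokens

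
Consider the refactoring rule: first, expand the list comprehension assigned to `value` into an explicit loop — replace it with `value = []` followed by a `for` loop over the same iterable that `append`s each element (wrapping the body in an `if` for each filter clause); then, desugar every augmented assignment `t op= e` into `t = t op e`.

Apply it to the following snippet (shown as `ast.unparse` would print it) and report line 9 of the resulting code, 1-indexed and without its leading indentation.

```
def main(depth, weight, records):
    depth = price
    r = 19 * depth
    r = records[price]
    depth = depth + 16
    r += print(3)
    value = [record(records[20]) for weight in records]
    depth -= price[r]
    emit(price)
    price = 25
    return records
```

value.append(record(records[20]))

Transformed code:
def main(depth, weight, records):
    depth = price
    r = 19 * depth
    r = records[price]
    depth = depth + 16
    r = r + print(3)
    value = []
    for weight in records:
        value.append(record(records[20]))
    depth = depth - price[r]
    emit(price)
    price = 25
    return records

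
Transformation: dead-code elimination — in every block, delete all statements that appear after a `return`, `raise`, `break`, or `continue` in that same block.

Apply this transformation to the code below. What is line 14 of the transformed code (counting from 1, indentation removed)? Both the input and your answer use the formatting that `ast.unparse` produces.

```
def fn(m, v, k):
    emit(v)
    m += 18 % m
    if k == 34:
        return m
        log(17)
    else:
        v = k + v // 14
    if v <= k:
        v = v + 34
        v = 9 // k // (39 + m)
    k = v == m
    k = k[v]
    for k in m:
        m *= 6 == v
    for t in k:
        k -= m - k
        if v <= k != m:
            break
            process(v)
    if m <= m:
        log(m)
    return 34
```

Transformed code:
def fn(m, v, k):
    emit(v)
    m += 18 % m
    if k == 34:
        return m
    else:
        v = k + v // 14
    if v <= k:
        v = v + 34
        v = 9 // k // (39 + m)
    k = v == m
    k = k[v]
    for k in m:
        m *= 6 == v
    for t in k:
        k -= m - k
        if v <= k != m:
            break
    if m <= m:
        log(m)
    return 34

m *= 6 == v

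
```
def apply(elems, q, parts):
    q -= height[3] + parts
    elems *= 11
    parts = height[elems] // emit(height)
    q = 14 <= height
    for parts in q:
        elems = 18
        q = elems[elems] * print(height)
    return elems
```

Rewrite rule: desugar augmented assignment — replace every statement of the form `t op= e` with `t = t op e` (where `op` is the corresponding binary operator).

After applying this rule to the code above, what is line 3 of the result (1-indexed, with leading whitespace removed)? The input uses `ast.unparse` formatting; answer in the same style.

elems = elems * 11

Transformed code:
def apply(elems, q, parts):
    q = q - (height[3] + parts)
    elems = elems * 11
    parts = height[elems] // emit(height)
    q = 14 <= height
    for parts in q:
        elems = 18
        q = elems[elems] * print(height)
    return elems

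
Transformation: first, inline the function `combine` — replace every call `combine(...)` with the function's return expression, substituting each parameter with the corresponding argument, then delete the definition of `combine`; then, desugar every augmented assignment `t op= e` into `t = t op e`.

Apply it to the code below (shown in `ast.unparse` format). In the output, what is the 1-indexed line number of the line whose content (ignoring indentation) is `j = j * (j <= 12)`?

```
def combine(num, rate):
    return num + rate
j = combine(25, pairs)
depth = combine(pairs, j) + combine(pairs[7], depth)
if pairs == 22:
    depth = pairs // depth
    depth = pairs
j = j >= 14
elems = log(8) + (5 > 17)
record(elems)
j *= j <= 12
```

Transformed code:
j = 25 + pairs
depth = pairs + j + (pairs[7] + depth)
if pairs == 22:
    depth = pairs // depth
    depth = pairs
j = j >= 14
elems = log(8) + (5 > 17)
record(elems)
j = j * (j <= 12)

9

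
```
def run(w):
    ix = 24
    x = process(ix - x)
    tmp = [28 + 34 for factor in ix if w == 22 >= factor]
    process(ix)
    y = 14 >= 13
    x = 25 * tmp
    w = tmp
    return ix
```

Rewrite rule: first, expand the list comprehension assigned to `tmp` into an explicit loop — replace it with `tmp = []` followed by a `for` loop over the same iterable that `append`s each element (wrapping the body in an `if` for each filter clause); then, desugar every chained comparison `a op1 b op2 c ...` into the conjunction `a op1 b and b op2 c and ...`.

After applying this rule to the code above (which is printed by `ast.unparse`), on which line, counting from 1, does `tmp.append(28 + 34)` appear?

Transformed code:
def run(w):
    ix = 24
    x = process(ix - x)
    tmp = []
    for factor in ix:
        if w == 22 and 22 >= factor:
            tmp.append(28 + 34)
    process(ix)
    y = 14 >= 13
    x = 25 * tmp
    w = tmp
    return ix

7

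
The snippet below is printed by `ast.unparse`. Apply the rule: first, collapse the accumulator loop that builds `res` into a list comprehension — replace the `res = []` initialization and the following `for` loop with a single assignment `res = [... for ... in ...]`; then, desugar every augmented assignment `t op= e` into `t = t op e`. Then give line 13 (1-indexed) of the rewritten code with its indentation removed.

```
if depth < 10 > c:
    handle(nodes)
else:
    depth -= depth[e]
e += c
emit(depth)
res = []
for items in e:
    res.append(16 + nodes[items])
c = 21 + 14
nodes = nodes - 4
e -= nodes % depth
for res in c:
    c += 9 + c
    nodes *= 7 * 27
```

Transformed code:
if depth < 10 > c:
    handle(nodes)
else:
    depth = depth - depth[e]
e = e + c
emit(depth)
res = [16 + nodes[items] for items in e]
c = 21 + 14
nodes = nodes - 4
e = e - nodes % depth
for res in c:
    c = c + (9 + c)
    nodes = nodes * (7 * 27)

nodes = nodes * (7 * 27)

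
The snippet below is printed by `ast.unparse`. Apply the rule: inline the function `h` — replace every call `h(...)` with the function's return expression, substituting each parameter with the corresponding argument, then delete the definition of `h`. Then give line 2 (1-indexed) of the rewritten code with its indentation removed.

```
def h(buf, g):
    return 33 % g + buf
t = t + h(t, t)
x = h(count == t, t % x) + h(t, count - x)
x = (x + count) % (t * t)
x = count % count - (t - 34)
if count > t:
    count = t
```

Transformed code:
t = t + (33 % t + t)
x = 33 % (t % x) + (count == t) + (33 % (count - x) + t)
x = (x + count) % (t * t)
x = count % count - (t - 34)
if count > t:
    count = t

x = 33 % (t % x) + (count == t) + (33 % (count - x) + t)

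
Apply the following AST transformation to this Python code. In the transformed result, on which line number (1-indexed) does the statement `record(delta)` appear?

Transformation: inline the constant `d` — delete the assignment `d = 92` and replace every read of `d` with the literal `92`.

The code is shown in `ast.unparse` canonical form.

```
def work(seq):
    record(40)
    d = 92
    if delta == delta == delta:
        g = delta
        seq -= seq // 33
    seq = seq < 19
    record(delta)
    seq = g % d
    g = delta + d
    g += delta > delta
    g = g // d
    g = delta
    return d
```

7

Transformed code:
def work(seq):
    record(40)
    if delta == delta == delta:
        g = delta
        seq -= seq // 33
    seq = seq < 19
    record(delta)
    seq = g % 92
    g = delta + 92
    g += delta > delta
    g = g // 92
    g = delta
    return 92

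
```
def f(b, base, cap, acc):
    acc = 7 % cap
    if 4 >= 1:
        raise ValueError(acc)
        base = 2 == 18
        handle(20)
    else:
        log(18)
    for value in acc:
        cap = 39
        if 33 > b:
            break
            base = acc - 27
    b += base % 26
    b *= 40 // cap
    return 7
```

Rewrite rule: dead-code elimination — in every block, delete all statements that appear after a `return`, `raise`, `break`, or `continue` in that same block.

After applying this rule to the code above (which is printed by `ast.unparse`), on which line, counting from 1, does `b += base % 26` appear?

11

Transformed code:
def f(b, base, cap, acc):
    acc = 7 % cap
    if 4 >= 1:
        raise ValueError(acc)
    else:
        log(18)
    for value in acc:
        cap = 39
        if 33 > b:
            break
    b += base % 26
    b *= 40 // cap
    return 7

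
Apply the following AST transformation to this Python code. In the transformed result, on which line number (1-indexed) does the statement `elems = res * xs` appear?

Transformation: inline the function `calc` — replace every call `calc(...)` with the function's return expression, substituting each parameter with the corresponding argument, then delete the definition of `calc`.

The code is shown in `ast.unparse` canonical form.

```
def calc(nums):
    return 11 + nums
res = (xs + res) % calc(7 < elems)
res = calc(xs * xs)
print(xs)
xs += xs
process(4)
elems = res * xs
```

Transformed code:
res = (xs + res) % (11 + (7 < elems))
res = 11 + xs * xs
print(xs)
xs += xs
process(4)
elems = res * xs

6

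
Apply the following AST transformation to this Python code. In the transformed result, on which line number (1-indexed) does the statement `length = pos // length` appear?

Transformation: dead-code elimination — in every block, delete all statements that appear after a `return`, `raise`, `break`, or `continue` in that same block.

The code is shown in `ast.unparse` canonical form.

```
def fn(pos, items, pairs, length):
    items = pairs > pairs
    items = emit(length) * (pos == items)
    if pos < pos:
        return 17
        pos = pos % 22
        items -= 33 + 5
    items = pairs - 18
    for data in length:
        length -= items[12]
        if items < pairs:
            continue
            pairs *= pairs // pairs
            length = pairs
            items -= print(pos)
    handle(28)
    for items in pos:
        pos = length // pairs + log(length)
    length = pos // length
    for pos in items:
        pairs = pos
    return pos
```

14

Transformed code:
def fn(pos, items, pairs, length):
    items = pairs > pairs
    items = emit(length) * (pos == items)
    if pos < pos:
        return 17
    items = pairs - 18
    for data in length:
        length -= items[12]
        if items < pairs:
            continue
    handle(28)
    for items in pos:
        pos = length // pairs + log(length)
    length = pos // length
    for pos in items:
        pairs = pos
    return pos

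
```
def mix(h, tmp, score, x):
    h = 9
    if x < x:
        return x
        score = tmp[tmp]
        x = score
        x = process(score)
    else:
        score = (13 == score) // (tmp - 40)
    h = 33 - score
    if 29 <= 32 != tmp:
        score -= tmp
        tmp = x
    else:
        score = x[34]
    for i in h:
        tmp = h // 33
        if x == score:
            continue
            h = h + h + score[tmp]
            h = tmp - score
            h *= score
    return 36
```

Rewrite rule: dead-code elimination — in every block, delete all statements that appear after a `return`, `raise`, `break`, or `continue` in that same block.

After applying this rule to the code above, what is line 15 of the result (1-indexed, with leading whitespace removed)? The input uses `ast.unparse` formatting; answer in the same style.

if x == score:

Transformed code:
def mix(h, tmp, score, x):
    h = 9
    if x < x:
        return x
    else:
        score = (13 == score) // (tmp - 40)
    h = 33 - score
    if 29 <= 32 != tmp:
        score -= tmp
        tmp = x
    else:
        score = x[34]
    for i in h:
        tmp = h // 33
        if x == score:
            continue
    return 36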